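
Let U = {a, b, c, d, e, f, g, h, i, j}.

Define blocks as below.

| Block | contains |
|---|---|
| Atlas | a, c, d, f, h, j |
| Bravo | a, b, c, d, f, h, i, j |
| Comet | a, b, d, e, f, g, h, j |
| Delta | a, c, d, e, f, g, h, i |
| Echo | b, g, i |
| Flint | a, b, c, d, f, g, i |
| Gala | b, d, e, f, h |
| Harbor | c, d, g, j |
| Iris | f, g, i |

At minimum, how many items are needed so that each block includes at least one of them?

Take T = {d, i}. Each listed block contains at least one of these, so T is a hitting set of size 2.
The blocks Atlas, Echo are pairwise disjoint, so any hitting set needs a separate item for each — at least 2. Hence 2 is optimal.

2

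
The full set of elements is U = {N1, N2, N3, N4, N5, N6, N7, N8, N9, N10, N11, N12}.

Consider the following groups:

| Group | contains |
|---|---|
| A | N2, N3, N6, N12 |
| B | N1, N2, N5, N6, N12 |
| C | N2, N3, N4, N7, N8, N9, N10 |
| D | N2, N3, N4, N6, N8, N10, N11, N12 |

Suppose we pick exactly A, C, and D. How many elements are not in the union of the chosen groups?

Union of A, C, D = {N2, N3, N4, N6, N7, N8, N9, N10, N11, N12}.
Not covered: N1, N5 — 2 elements.

2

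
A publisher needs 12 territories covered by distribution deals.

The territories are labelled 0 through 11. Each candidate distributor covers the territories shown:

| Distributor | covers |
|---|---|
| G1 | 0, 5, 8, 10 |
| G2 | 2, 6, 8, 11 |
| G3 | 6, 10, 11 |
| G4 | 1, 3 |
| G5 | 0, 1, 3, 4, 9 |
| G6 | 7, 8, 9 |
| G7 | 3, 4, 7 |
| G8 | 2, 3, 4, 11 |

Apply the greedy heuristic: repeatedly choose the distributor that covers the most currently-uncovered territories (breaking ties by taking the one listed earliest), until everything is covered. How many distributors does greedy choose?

4

Greedy: pick G5 (covers 5 new) → pick G2 (covers 4 new) → pick G1 (covers 2 new) → pick G6 (covers 1 new). Total picks: 4.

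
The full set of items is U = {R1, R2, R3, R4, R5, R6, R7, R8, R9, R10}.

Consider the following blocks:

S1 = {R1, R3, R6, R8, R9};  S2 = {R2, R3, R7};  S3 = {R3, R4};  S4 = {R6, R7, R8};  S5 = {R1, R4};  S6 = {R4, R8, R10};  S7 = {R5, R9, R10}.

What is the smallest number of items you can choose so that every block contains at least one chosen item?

Take H = {R4, R7, R9}. Each listed block contains at least one of these, so H is a hitting set of size 3.
The blocks S3, S4, S7 are pairwise disjoint, so any hitting set needs a separate item for each — at least 3. Hence 3 is optimal.

3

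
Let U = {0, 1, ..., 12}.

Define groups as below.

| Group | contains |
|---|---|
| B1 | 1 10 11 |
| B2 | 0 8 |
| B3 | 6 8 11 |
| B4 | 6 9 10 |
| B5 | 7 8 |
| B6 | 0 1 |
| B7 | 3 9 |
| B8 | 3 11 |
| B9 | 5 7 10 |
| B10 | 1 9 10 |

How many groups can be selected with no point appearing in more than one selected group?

4

B3, B6, B7, B9 are pairwise disjoint (B3={6,8,11}; B6={0,1}; B7={3,9}; B9={5,7,10}).
Every remaining group overlaps one of these, and no 5 of the listed groups are pairwise disjoint, so 4 is the maximum.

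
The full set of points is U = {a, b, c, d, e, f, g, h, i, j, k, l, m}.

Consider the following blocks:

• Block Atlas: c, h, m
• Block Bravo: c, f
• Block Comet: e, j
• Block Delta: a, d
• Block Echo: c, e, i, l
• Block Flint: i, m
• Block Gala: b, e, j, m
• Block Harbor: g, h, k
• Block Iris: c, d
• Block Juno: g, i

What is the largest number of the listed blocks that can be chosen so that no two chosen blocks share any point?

5

Bravo, Comet, Delta, Flint, Harbor are pairwise disjoint (Bravo={c,f}; Comet={e,j}; Delta={a,d}; Flint={i,m}; Harbor={g,h,k}).
Every remaining block overlaps one of these, and no 6 of the listed blocks are pairwise disjoint, so 5 is the maximum.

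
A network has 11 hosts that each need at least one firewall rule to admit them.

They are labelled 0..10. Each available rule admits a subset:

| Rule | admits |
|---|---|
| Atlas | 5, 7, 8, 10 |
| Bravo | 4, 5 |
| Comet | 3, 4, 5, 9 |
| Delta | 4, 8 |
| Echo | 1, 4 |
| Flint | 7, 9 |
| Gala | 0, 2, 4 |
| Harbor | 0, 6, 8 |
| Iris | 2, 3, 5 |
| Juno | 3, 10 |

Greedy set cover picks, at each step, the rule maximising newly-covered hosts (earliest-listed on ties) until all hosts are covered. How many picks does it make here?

5

Greedy: pick Atlas (covers 4 new) → pick Comet (covers 3 new) → pick Gala (covers 2 new) → pick Echo (covers 1 new) → pick Harbor (covers 1 new). Total picks: 5.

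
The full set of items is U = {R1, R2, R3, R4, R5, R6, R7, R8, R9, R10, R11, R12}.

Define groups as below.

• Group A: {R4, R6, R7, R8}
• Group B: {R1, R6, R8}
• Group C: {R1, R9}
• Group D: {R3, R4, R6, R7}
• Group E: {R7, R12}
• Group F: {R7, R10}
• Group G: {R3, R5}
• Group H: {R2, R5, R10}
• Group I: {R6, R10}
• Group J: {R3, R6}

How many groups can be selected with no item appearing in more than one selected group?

C, E, H, J are pairwise disjoint (C={R1,R9}; E={R7,R12}; H={R2,R5,R10}; J={R3,R6}).
Every remaining group overlaps one of these, and no 5 of the listed groups are pairwise disjoint, so 4 is the maximum.

4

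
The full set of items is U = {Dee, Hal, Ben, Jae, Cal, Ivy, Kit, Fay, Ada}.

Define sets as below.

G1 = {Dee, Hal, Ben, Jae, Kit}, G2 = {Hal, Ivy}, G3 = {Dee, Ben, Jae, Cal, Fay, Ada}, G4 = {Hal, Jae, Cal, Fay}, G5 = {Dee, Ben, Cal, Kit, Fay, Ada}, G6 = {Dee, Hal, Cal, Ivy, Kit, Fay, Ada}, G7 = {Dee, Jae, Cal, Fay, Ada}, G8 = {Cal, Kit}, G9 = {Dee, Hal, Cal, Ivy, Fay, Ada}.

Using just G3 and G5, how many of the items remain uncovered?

2

Union of G3, G5 = {Dee, Ben, Jae, Cal, Kit, Fay, Ada}.
Not covered: Hal, Ivy — 2 items.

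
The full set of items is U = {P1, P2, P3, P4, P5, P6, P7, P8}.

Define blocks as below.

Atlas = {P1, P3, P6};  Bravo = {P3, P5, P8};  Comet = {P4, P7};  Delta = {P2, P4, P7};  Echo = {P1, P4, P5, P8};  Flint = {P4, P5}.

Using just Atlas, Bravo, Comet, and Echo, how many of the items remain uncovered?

Union of Atlas, Bravo, Comet, Echo = {P1, P3, P4, P5, P6, P7, P8}.
Not covered: P2 — 1 item.

1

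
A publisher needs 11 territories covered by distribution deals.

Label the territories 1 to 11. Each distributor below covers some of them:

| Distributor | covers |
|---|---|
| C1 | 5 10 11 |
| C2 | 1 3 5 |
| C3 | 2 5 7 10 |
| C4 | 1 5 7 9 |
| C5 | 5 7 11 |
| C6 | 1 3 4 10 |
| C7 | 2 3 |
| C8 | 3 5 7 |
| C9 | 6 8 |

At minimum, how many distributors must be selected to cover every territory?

Take {C3, C4, C5, C6, C9}. Their union is {1, 2, 3, 4, 5, 6, 7, 8, 9, 10, 11}, which is all 11 territories.
No 4 of the 9 distributors cover everything (all 126 combinations miss at least one territory), so 5 is optimal.

5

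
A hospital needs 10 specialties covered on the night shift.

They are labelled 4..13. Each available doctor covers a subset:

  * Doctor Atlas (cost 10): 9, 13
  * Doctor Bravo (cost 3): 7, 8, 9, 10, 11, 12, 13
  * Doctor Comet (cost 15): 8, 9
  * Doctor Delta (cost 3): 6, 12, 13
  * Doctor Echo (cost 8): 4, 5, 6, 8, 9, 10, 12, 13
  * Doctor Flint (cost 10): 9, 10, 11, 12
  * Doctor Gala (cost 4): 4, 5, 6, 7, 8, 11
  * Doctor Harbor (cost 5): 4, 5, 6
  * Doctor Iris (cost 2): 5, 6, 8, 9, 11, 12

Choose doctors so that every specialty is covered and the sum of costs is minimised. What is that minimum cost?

7

Bravo, Gala together cover every specialty (Bravo ∪ Gala = {4, 5, 6, 7, 8, 9, 10, 11, 12, 13}); total cost 3 + 4 = 7.
The greedy pick Iris, Bravo, Gala costs 9; no covering selection beats 7.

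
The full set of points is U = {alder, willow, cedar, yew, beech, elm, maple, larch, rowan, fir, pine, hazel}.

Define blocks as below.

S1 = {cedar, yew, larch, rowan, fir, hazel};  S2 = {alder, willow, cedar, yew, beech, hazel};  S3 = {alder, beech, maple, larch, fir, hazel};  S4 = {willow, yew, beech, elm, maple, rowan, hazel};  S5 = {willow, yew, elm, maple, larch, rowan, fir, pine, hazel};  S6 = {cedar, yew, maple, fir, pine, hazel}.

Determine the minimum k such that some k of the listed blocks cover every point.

S2 and S5 together: S2 ∪ S5 = {alder, willow, cedar, yew, beech, elm, maple, larch, rowan, fir, pine, hazel} — every point is covered.
No single block has all 12 points (the largest, S5, has 9), so 2 is optimal.

2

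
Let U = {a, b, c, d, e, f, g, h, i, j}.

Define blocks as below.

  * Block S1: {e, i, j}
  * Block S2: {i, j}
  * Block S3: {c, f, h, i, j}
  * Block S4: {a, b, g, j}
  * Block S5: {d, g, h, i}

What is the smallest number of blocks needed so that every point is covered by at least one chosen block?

S1, S3, S4, and S5 cover everything between them: the union {a, b, c, d, e, f, g, h, i, j} is all of U.
Only S1 contains e, so S1 is forced; the remaining 7 points need at least 3 more blocks (each remaining block adds at most 3) — so at least 4 blocks are needed, and 4 is optimal.

4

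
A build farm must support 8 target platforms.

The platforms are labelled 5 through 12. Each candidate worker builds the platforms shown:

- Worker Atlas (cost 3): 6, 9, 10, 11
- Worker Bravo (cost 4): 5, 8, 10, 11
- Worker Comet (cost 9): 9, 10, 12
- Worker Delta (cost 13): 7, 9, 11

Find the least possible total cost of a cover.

Atlas, Bravo, Comet, Delta together cover every platform (Atlas ∪ Bravo ∪ Comet ∪ Delta = {5, 6, 7, 8, 9, 10, 11, 12}); total cost 3 + 4 + 9 + 13 = 29.
No covering selection has total cost below 29.

29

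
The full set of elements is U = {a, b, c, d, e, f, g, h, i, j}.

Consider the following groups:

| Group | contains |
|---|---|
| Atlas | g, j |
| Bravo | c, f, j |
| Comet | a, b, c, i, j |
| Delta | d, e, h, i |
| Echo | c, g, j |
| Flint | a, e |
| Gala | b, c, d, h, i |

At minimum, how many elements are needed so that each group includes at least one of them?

T = {a, i, j} meets every group (each contains at least one member of T), and |T| = 3.
The groups Atlas, Flint, Gala are pairwise disjoint, so any hitting set needs a separate element for each — at least 3. Hence 3 is optimal.

3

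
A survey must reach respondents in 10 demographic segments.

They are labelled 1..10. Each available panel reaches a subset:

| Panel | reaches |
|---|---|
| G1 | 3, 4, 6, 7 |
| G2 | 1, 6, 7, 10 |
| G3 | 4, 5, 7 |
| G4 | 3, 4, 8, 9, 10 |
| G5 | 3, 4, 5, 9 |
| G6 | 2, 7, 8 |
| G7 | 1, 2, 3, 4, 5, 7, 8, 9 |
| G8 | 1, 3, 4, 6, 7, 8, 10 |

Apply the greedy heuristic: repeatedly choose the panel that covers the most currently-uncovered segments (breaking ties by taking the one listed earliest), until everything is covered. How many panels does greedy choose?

Greedy: pick G7 (covers 8 new) → pick G2 (covers 2 new). Total picks: 2.

2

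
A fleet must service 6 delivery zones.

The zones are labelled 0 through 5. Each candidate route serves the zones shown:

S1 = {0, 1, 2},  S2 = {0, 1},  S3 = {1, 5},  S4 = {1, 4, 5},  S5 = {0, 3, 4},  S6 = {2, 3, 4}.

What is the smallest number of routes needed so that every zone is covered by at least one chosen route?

3

Take {S2, S4, S6}. Their union is {0, 1, 2, 3, 4, 5}, which is all 6 zones.
No 2 of the 6 routes cover everything (all 15 combinations miss at least one zone), so 3 is optimal.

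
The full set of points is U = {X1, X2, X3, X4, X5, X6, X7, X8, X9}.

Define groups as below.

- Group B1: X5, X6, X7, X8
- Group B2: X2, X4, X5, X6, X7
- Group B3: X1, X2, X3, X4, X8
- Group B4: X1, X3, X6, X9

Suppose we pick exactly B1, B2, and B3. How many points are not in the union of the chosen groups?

1

Union of B1, B2, B3 = {X1, X2, X3, X4, X5, X6, X7, X8}.
Not covered: X9 — 1 point.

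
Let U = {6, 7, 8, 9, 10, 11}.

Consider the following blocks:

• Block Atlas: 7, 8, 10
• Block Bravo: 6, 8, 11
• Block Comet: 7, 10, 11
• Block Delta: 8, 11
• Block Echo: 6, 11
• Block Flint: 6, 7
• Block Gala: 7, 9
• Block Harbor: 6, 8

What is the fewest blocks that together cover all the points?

3

Comet and Gala and Harbor together: Comet ∪ Gala ∪ Harbor = {6, 7, 8, 9, 10, 11} — every point is covered.
Only Gala contains 9, so Gala is forced; the remaining 4 points need at least 2 more blocks (each remaining block adds at most 3) — so at least 3 blocks are needed, and 3 is optimal.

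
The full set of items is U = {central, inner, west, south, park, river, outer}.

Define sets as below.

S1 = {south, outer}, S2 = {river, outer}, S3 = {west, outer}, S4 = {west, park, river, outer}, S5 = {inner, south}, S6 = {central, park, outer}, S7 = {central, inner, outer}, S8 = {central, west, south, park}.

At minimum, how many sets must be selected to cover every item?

3

S2 and S7 and S8 together: S2 ∪ S7 ∪ S8 = {central, inner, west, south, park, river, outer} — every item is covered.
No 2 of the 8 sets cover everything (all 28 combinations miss at least one item), so 3 is optimal.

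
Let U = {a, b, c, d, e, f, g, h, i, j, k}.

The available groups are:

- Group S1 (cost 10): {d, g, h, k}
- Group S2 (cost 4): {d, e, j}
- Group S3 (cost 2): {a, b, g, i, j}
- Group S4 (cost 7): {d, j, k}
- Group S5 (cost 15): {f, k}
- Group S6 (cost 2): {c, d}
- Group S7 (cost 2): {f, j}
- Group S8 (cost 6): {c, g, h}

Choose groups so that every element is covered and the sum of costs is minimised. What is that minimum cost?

20

S1, S2, S3, S6, S7 together cover every element (S1 ∪ S2 ∪ S3 ∪ S6 ∪ S7 = {a, b, c, d, e, f, g, h, i, j, k}); total cost 10 + 4 + 2 + 2 + 2 = 20.
No covering selection has total cost below 20.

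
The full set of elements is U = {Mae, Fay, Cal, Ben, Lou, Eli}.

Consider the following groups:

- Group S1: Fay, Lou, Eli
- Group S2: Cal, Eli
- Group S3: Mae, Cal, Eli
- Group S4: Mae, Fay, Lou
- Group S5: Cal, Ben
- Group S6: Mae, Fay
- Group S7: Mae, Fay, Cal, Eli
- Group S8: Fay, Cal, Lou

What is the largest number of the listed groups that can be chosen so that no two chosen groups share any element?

S2, S4 are pairwise disjoint (S2={Cal,Eli}; S4={Mae,Fay,Lou}).
Every remaining group overlaps one of these, and no 3 of the listed groups are pairwise disjoint, so 2 is the maximum.

2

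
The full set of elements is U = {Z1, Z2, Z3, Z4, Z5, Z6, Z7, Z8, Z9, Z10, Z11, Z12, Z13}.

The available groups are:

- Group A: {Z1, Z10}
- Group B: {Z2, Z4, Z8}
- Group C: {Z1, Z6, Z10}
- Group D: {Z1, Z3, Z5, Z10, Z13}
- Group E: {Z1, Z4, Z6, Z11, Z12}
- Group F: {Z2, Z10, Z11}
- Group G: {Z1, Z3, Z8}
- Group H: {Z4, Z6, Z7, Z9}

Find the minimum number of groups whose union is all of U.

4

B, D, E, and H cover everything between them: the union {Z1, Z2, Z3, Z4, Z5, Z6, Z7, Z8, Z9, Z10, Z11, Z12, Z13} is all of U.
No 3 of the 8 groups cover everything (all 56 combinations miss at least one element), so 4 is optimal.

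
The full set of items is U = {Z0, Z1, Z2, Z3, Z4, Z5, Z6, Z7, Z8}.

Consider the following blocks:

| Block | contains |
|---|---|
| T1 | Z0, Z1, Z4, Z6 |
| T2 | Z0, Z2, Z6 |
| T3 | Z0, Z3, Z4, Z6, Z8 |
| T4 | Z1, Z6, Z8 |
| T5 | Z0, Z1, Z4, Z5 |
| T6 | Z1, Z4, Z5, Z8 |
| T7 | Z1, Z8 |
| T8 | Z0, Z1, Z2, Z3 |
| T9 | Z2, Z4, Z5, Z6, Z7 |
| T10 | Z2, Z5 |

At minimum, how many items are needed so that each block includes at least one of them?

3

Take H = {Z1, Z2, Z6}. Each listed block contains at least one of these, so H is a hitting set of size 3.
No choice of 2 items meets every block, so 3 is the minimum.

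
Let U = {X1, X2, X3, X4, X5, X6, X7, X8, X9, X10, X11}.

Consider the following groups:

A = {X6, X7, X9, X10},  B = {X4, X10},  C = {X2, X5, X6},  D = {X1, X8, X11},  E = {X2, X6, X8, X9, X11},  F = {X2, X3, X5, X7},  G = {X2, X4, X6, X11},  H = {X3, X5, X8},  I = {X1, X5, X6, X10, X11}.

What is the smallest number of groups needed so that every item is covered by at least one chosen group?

4

Take {A, G, H, I}. Their union is {X1, X2, X3, X4, X5, X6, X7, X8, X9, X10, X11}, which is all 11 items.
No 3 of the 9 groups cover everything (all 84 combinations miss at least one item), so 4 is optimal.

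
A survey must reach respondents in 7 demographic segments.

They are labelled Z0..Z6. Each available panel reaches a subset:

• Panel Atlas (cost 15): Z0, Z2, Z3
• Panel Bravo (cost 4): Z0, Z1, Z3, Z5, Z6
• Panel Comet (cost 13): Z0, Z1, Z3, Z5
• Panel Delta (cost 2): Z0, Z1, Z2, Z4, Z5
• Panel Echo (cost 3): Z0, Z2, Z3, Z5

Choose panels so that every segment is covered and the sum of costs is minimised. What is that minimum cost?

Bravo, Delta together cover every segment (Bravo ∪ Delta = {Z0, Z1, Z2, Z3, Z4, Z5, Z6}); total cost 4 + 2 = 6.
No covering selection has total cost below 6.

6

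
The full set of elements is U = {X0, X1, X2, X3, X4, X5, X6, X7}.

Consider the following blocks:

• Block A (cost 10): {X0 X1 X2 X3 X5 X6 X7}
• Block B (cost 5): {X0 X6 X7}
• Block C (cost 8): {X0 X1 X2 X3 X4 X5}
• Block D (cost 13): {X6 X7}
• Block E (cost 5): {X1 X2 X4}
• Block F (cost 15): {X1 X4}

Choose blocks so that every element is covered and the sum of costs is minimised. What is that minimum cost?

13

B, C together cover every element (B ∪ C = {X0, X1, X2, X3, X4, X5, X6, X7}); total cost 5 + 8 = 13.
No covering selection has total cost below 13.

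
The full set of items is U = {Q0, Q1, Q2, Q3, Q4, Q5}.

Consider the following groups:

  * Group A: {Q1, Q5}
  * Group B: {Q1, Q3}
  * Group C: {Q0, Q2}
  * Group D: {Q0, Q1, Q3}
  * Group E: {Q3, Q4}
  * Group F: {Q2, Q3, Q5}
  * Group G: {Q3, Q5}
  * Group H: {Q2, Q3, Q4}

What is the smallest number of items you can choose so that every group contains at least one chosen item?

3

Take T = {Q0, Q1, Q3}. Each listed group contains at least one of these, so T is a hitting set of size 3.
The groups A, C, E are pairwise disjoint, so any hitting set needs a separate item for each — at least 3. Hence 3 is optimal.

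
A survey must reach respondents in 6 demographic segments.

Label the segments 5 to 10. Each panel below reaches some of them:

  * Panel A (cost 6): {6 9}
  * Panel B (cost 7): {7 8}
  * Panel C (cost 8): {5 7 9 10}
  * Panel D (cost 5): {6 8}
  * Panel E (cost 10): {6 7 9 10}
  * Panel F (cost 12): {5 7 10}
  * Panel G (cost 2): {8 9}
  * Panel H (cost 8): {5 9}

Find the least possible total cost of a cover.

C, D together cover every segment (C ∪ D = {5, 6, 7, 8, 9, 10}); total cost 8 + 5 = 13.
The greedy pick G, C, D costs 15; no covering selection beats 13.

13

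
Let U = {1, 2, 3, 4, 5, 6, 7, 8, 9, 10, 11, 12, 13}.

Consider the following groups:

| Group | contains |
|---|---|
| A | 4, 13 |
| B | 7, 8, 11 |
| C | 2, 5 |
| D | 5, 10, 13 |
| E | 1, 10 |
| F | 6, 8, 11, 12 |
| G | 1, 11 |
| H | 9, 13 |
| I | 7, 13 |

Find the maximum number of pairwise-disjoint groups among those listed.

A, B, C, E are pairwise disjoint (A={4,13}; B={7,8,11}; C={2,5}; E={1,10}).
Every remaining group overlaps one of these, and no 5 of the listed groups are pairwise disjoint, so 4 is the maximum.

4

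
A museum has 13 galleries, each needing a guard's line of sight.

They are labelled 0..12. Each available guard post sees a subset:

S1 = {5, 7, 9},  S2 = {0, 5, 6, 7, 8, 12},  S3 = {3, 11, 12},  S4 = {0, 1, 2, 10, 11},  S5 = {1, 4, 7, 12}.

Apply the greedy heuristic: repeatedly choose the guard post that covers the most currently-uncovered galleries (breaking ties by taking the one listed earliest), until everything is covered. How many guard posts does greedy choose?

Greedy: pick S2 (covers 6 new) → pick S4 (covers 4 new) → pick S1 (covers 1 new) → pick S3 (covers 1 new) → pick S5 (covers 1 new). Total picks: 5.

5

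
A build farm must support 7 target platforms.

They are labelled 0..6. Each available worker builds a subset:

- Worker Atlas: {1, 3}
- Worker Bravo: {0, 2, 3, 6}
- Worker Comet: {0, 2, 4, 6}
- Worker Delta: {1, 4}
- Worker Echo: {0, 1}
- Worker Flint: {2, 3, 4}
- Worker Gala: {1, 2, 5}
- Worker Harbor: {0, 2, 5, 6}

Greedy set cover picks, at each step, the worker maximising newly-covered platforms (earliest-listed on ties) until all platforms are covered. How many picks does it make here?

3

Greedy: pick Bravo (covers 4 new) → pick Delta (covers 2 new) → pick Gala (covers 1 new). Total picks: 3.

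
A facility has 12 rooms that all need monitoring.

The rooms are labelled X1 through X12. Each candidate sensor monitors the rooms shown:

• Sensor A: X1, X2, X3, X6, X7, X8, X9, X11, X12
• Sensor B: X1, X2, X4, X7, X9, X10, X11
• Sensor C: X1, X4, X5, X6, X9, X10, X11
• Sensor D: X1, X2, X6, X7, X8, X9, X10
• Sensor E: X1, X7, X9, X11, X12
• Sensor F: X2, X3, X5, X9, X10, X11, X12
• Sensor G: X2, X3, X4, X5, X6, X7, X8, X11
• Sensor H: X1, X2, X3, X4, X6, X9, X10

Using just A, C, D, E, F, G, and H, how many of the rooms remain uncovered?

Union of A, C, D, E, F, G, H = {X1, X2, X3, X4, X5, X6, X7, X8, X9, X10, X11, X12} — that's every room, so 0 are uncovered.

0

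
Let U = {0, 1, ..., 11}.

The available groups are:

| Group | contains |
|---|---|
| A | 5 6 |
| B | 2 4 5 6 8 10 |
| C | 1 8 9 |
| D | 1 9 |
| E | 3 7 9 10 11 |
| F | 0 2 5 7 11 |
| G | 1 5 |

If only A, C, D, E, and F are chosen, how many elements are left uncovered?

1

Union of A, C, D, E, F = {0, 1, 2, 3, 5, 6, 7, 8, 9, 10, 11}.
Not covered: 4 — 1 element.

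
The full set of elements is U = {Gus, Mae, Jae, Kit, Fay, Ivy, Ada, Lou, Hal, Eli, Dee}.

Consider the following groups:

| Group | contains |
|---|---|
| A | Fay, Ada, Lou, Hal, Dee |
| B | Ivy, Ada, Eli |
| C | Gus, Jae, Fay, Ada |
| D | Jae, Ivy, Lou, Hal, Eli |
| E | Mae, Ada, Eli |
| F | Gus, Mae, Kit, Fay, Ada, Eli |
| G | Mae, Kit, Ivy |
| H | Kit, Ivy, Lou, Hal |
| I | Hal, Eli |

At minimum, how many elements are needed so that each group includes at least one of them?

3

Take T = {Ivy, Ada, Hal}. Each listed group contains at least one of these, so T is a hitting set of size 3.
The groups C, G, I are pairwise disjoint, so any hitting set needs a separate element for each — at least 3. Hence 3 is optimal.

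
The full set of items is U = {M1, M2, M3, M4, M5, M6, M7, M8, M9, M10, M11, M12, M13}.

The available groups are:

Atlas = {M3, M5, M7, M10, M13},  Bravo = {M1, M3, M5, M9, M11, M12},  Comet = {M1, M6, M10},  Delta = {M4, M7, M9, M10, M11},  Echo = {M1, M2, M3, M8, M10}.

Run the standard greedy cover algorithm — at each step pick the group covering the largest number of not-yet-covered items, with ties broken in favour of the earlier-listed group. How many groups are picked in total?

5

Greedy: pick Bravo (covers 6 new) → pick Atlas (covers 3 new) → pick Echo (covers 2 new) → pick Comet (covers 1 new) → pick Delta (covers 1 new). Total picks: 5.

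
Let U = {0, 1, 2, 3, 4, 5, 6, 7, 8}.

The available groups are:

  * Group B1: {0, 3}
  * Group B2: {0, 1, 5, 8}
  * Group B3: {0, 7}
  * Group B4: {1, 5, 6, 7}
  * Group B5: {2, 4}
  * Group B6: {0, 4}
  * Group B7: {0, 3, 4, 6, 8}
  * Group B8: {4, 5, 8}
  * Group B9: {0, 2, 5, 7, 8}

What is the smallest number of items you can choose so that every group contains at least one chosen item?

Take H = {0, 4, 6}. Each listed group contains at least one of these, so H is a hitting set of size 3.
The groups B1, B4, B5 are pairwise disjoint, so any hitting set needs a separate item for each — at least 3. Hence 3 is optimal.

3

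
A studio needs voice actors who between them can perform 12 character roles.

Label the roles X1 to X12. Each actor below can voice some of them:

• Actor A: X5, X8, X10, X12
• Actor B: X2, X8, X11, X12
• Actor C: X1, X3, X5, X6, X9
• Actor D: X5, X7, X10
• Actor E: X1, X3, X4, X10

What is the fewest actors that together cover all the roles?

Take {B, C, D, E}. Their union is {X1, X2, X3, X4, X5, X6, X7, X8, X9, X10, X11, X12}, which is all 12 roles.
Only D contains X7, so D is forced; the remaining 9 roles need at least 3 more actors (each remaining actor adds at most 4) — so at least 4 actors are needed, and 4 is optimal.

4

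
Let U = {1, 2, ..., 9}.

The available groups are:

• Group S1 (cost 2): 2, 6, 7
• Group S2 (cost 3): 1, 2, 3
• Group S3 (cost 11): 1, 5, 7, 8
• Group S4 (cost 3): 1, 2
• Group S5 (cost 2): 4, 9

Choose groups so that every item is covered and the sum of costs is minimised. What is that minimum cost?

18

S1, S2, S3, S5 together cover every item (S1 ∪ S2 ∪ S3 ∪ S5 = {1, 2, 3, 4, 5, 6, 7, 8, 9}); total cost 2 + 3 + 11 + 2 = 18.
No covering selection has total cost below 18.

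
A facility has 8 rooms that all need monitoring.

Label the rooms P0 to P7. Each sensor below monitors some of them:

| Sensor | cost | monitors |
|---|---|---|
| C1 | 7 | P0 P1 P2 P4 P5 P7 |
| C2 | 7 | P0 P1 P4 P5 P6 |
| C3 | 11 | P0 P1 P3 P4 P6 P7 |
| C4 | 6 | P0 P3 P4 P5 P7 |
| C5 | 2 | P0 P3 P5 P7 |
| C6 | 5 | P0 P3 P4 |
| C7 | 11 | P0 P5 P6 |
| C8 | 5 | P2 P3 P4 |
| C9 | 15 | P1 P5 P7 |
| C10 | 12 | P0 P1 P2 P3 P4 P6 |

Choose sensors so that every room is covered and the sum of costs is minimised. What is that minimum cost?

14

C5, C10 together cover every room (C5 ∪ C10 = {P0, P1, P2, P3, P4, P5, P6, P7}); total cost 2 + 12 = 14.
The greedy pick C5, C1, C2 costs 16; no covering selection beats 14.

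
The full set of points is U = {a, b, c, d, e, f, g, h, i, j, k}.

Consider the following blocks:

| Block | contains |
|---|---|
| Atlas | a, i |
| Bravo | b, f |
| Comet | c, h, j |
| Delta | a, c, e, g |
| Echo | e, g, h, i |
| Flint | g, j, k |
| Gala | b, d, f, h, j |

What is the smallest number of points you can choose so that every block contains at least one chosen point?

T = {a, b, g, j} meets every block (each contains at least one member of T), and |T| = 4.
No choice of 3 points meets every block, so 4 is the minimum.

4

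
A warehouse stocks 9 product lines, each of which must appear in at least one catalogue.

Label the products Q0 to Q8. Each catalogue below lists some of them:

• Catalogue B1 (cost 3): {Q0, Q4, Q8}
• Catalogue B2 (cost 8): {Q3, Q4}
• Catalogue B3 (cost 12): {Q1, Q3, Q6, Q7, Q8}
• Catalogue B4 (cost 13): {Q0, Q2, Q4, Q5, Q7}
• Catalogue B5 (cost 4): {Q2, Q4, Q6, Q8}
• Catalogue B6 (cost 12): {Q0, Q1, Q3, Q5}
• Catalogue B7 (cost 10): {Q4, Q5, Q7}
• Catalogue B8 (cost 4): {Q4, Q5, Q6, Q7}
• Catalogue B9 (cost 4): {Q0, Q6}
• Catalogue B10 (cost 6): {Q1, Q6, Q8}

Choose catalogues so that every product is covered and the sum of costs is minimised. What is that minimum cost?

B5, B6, B8 together cover every product (B5 ∪ B6 ∪ B8 = {Q0, Q1, Q2, Q3, Q4, Q5, Q6, Q7, Q8}); total cost 4 + 12 + 4 = 20.
The greedy pick B1, B8, B5, B3 costs 23; no covering selection beats 20.

20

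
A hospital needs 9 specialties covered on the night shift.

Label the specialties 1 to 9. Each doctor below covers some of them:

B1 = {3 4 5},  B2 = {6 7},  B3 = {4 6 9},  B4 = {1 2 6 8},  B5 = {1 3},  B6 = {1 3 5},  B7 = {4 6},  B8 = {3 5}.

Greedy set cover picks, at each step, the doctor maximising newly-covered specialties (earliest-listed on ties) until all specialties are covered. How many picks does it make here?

Greedy: pick B4 (covers 4 new) → pick B1 (covers 3 new) → pick B2 (covers 1 new) → pick B3 (covers 1 new). Total picks: 4.

4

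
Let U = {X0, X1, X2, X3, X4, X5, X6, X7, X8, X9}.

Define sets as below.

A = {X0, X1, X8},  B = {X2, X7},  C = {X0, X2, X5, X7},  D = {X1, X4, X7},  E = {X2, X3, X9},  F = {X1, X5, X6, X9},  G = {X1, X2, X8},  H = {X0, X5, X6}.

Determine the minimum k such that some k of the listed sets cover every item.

4

D, E, G, and H cover everything between them: the union {X0, X1, X2, X3, X4, X5, X6, X7, X8, X9} is all of U.
Only E contains X3, so E is forced; the remaining 7 items need at least 3 more sets (each remaining set adds at most 3) — so at least 4 sets are needed, and 4 is optimal.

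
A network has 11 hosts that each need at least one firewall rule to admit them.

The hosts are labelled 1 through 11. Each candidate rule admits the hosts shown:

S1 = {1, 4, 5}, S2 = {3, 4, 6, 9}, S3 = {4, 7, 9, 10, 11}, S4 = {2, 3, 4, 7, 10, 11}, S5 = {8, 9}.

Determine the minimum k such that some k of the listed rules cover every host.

4

S1 and S2 and S4 and S5 together: S1 ∪ S2 ∪ S4 ∪ S5 = {1, 2, 3, 4, 5, 6, 7, 8, 9, 10, 11} — every host is covered.
Only S4 contains 2, so S4 is forced; the remaining 5 hosts need at least 3 more rules (each remaining rule adds at most 2) — so at least 4 rules are needed, and 4 is optimal.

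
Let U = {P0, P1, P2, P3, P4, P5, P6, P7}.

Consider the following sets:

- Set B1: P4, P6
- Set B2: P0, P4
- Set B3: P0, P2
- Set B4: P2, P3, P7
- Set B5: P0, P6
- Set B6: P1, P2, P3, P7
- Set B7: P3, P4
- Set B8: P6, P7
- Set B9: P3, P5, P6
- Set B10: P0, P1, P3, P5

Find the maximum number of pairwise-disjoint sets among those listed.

B3, B7, B8 are pairwise disjoint (B3={P0,P2}; B7={P3,P4}; B8={P6,P7}).
Every remaining set overlaps one of these, and no 4 of the listed sets are pairwise disjoint, so 3 is the maximum.

3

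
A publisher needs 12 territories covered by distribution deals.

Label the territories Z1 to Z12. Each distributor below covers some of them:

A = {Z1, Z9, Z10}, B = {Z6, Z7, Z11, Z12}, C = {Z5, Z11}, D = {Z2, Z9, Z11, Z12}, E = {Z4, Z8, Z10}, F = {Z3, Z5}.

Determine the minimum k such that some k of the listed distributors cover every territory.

A and B and D and E and F together: A ∪ B ∪ D ∪ E ∪ F = {Z1, Z2, Z3, Z4, Z5, Z6, Z7, Z8, Z9, Z10, Z11, Z12} — every territory is covered.
No 4 of the 6 distributors cover everything (all 15 combinations miss at least one territory), so 5 is optimal.

5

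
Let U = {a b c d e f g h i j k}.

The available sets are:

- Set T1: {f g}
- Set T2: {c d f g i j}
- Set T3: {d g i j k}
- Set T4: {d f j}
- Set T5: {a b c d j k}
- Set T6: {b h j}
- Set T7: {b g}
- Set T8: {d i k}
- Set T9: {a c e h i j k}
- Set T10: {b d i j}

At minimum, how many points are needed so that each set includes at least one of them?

3

The 3 points {d, g, j} hit every set.
The sets T1, T6, T8 are pairwise disjoint, so any hitting set needs a separate point for each — at least 3. Hence 3 is optimal.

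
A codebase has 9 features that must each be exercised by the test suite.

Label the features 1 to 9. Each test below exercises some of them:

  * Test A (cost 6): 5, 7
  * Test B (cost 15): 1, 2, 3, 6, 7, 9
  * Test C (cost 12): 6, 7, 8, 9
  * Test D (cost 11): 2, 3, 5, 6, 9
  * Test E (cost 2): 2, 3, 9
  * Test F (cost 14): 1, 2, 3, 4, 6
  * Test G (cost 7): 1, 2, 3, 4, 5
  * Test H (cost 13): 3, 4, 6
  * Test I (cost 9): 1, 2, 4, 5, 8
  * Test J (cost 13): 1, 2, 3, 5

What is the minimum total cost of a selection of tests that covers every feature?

19

C, G together cover every feature (C ∪ G = {1, 2, 3, 4, 5, 6, 7, 8, 9}); total cost 12 + 7 = 19.
The greedy pick E, I, A, D costs 28; no covering selection beats 19.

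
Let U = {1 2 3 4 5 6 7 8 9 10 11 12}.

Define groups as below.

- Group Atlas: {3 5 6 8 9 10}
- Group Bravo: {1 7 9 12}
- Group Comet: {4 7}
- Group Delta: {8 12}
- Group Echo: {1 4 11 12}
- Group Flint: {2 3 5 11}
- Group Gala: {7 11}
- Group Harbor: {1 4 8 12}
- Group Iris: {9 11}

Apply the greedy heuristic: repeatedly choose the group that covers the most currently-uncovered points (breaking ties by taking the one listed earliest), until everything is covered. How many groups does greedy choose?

Greedy: pick Atlas (covers 6 new) → pick Echo (covers 4 new) → pick Bravo (covers 1 new) → pick Flint (covers 1 new). Total picks: 4.

4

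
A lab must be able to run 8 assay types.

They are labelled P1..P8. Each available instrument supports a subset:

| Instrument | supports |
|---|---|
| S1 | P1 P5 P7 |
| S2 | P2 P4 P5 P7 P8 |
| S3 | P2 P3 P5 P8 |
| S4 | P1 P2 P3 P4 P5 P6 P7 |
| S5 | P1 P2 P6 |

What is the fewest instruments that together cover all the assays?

2

Take {S3, S4}. Their union is {P1, P2, P3, P4, P5, P6, P7, P8}, which is all 8 assays.
No single instrument has all 8 assays (the largest, S4, has 7), so 2 is optimal.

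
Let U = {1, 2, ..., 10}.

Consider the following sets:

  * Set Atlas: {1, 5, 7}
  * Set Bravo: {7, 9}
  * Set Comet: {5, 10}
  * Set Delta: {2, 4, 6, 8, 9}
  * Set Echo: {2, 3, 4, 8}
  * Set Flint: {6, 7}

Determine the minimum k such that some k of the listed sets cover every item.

4

Atlas, Comet, Delta, and Echo cover everything between them: the union {1, 2, 3, 4, 5, 6, 7, 8, 9, 10} is all of U.
No 3 of the 6 sets cover everything (all 20 combinations miss at least one item), so 4 is optimal.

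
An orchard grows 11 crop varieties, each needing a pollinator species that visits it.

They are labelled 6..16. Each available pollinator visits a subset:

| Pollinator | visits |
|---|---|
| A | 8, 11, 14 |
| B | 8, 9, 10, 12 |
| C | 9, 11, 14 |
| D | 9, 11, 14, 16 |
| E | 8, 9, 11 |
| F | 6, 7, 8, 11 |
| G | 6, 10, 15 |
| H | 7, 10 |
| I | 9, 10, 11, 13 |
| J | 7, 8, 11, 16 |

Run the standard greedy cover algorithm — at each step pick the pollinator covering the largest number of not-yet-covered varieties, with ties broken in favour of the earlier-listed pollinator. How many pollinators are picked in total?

5

Greedy: pick B (covers 4 new) → pick D (covers 3 new) → pick F (covers 2 new) → pick G (covers 1 new) → pick I (covers 1 new). Total picks: 5.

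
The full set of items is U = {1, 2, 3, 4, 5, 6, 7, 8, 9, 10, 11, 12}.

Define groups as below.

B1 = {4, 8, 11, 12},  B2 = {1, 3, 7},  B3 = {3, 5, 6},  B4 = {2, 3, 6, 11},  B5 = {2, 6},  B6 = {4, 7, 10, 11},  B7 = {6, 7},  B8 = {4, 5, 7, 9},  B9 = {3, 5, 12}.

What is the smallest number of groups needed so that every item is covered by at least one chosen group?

5

Take {B1, B2, B4, B6, B8}. Their union is {1, 2, 3, 4, 5, 6, 7, 8, 9, 10, 11, 12}, which is all 12 items.
No 4 of the 9 groups cover everything (all 126 combinations miss at least one item), so 5 is optimal.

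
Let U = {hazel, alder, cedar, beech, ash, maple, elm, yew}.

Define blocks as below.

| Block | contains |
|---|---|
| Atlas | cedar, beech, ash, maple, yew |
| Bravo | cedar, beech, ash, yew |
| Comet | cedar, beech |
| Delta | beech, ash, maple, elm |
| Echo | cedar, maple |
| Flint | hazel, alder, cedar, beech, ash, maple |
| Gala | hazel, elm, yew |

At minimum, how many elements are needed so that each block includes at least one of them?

H = {cedar, elm} meets every block (each contains at least one member of H), and |H| = 2.
The blocks Echo, Gala are pairwise disjoint, so any hitting set needs a separate element for each — at least 2. Hence 2 is optimal.

2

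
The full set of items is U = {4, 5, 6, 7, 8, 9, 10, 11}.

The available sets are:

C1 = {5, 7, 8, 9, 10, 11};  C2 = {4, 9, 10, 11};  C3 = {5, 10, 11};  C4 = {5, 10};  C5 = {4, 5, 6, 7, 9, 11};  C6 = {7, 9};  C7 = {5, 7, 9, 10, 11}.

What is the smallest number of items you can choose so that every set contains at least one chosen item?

Take H = {7, 10}. Each listed set contains at least one of these, so H is a hitting set of size 2.
The sets C4, C6 are pairwise disjoint, so any hitting set needs a separate item for each — at least 2. Hence 2 is optimal.

2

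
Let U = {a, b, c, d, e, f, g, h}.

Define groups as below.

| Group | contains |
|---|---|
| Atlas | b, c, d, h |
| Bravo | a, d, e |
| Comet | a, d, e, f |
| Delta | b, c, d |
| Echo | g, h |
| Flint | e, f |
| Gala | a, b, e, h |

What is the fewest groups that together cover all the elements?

3

Take {Atlas, Comet, Echo}. Their union is {a, b, c, d, e, f, g, h}, which is all 8 elements.
Only Echo contains g, so Echo is forced; the remaining 6 elements need at least 2 more groups (each remaining group adds at most 4) — so at least 3 groups are needed, and 3 is optimal.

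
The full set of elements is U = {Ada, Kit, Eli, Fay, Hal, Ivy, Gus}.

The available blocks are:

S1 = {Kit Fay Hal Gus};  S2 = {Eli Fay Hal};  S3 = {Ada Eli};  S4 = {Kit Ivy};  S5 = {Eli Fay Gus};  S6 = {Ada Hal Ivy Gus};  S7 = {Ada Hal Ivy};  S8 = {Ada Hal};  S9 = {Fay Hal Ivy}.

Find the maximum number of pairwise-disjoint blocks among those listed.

S4, S5, S8 are pairwise disjoint (S4={Kit,Ivy}; S5={Eli,Fay,Gus}; S8={Ada,Hal}).
Every remaining block overlaps one of these, and no 4 of the listed blocks are pairwise disjoint, so 3 is the maximum.

3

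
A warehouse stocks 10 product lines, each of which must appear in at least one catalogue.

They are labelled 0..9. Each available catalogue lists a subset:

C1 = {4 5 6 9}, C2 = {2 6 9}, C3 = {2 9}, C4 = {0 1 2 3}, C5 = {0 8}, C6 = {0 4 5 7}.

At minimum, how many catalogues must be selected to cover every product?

Take {C1, C4, C5, C6}. Their union is {0, 1, 2, 3, 4, 5, 6, 7, 8, 9}, which is all 10 products.
No 3 of the 6 catalogues cover everything (all 20 combinations miss at least one product), so 4 is optimal.

4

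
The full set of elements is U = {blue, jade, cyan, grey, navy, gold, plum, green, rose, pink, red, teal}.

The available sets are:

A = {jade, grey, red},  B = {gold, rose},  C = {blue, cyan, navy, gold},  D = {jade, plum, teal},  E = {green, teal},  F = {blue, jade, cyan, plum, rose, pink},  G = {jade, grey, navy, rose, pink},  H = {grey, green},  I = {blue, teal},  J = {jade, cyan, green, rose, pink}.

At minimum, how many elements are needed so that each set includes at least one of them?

T = {cyan, grey, gold, teal} meets every set (each contains at least one member of T), and |T| = 4.
No choice of 3 elements meets every set, so 4 is the minimum.

4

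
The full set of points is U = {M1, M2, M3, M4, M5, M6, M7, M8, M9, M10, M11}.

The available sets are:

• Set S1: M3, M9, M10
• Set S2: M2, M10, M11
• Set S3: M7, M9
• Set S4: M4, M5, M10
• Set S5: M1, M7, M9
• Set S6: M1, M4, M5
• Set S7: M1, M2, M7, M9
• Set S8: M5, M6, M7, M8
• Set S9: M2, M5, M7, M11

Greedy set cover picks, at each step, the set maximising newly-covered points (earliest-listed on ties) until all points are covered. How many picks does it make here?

Greedy: pick S7 (covers 4 new) → pick S4 (covers 3 new) → pick S8 (covers 2 new) → pick S1 (covers 1 new) → pick S2 (covers 1 new). Total picks: 5.
(The true minimum cover uses only 4 sets, so greedy is not optimal here.)

5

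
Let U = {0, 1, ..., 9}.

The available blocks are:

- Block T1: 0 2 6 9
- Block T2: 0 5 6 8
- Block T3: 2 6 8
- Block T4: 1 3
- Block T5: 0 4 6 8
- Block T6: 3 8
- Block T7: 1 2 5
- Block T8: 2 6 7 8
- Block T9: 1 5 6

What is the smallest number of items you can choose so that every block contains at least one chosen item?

3

Take H = {2, 3, 6}. Each listed block contains at least one of these, so H is a hitting set of size 3.
No choice of 2 items meets every block, so 3 is the minimum.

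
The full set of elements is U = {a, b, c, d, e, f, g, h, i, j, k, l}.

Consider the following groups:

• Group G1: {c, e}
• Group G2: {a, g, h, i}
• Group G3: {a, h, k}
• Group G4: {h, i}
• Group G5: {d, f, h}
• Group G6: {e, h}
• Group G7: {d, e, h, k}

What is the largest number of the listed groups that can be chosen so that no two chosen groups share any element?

2

G1, G5 are pairwise disjoint (G1={c,e}; G5={d,f,h}).
Every remaining group overlaps one of these, and no 3 of the listed groups are pairwise disjoint, so 2 is the maximum.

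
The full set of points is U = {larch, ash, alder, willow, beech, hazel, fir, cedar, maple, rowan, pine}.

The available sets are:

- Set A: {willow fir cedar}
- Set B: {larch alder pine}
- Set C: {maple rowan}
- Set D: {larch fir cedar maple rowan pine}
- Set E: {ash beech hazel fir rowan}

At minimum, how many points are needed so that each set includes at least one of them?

3

H = {alder, fir, rowan} meets every set (each contains at least one member of H), and |H| = 3.
The sets A, B, C are pairwise disjoint, so any hitting set needs a separate point for each — at least 3. Hence 3 is optimal.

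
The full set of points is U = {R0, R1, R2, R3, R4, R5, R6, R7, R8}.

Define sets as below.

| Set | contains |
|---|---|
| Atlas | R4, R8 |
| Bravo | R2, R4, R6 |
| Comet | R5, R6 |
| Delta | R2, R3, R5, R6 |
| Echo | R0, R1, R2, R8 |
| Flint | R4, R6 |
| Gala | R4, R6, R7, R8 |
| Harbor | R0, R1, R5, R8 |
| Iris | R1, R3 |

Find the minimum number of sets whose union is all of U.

Delta, Echo, and Gala cover everything between them: the union {R0, R1, R2, R3, R4, R5, R6, R7, R8} is all of U.
Each set has at most 4 points, and 2·4 = 8 < 9 — so at least 3 sets are needed, and 3 is optimal.

3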